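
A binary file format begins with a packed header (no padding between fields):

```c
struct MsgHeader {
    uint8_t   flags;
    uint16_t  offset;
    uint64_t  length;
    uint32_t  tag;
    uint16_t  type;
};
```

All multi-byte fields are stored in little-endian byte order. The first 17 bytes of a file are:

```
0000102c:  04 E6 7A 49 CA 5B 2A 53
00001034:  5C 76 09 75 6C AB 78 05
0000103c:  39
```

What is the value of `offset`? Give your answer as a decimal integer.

`offset` follows `flags` (1 byte), so it starts at byte offset 1 and occupies 2 bytes.
Bytes at offsets 1..2: E6 7A.
In little-endian order the low byte comes first in memory.
Reassemble most-significant byte first: 7A E6 → 0x7AE6.
0x7AE6 = 31462.

31462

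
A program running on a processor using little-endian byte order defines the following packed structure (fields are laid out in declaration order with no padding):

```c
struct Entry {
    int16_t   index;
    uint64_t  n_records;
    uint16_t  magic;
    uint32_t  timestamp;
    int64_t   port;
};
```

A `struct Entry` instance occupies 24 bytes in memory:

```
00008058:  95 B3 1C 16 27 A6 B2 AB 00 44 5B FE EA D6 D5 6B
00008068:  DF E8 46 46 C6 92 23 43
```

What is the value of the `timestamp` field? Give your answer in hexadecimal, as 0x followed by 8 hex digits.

`timestamp` follows `index` (2 B), `n_records` (8 B), `magic` (2 B), so it starts at offset 2 + 8 + 2 = 12 and occupies 4 bytes.
Bytes at offsets 12..15: EA D6 D5 6B.
In little-endian order the low byte comes first in memory.
Reassemble most-significant byte first: 6B D5 D6 EA → 0x6BD5D6EA.

0x6BD5D6EA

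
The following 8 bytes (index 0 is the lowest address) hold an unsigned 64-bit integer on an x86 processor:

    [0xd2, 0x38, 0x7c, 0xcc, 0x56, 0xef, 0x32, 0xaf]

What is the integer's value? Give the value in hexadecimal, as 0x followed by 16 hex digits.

Little-endian stores the least-significant byte at the lowest address.
Reassemble most-significant byte first: AF 32 EF 56 CC 7C 38 D2 → 0xAF32EF56CC7C38D2.

0xAF32EF56CC7C38D2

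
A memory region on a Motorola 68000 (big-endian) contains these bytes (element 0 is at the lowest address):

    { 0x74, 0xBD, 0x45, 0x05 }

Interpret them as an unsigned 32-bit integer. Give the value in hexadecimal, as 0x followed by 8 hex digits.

Big-endian: lowest address holds the most-significant byte.
The bytes are already most-significant first: 0x74BD4505.

0x74BD4505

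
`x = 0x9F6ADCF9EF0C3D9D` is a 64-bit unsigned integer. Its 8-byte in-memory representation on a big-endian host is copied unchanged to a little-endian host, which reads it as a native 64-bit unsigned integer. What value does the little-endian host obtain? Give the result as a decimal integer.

Stored big-endian, the bytes at ascending addresses are 9F 6A DC F9 EF 0C 3D 9D.
Read back as little-endian, the first byte is least significant, giving 0x9D3D0CEFF9DC6A9F.
0x9D3D0CEFF9DC6A9F = 11330226462362725023.

11330226462362725023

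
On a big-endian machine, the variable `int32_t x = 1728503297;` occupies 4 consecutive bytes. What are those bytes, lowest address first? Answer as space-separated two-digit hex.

1728503297 in hexadecimal, padded to 32 bits, is 0x6706DE01.
Split into bytes (most-significant first): 67 06 DE 01.
Big-endian stores the most-significant byte at the lowest address.
So the memory order matches the most-significant-first order: 67 06 DE 01.

67 06 DE 01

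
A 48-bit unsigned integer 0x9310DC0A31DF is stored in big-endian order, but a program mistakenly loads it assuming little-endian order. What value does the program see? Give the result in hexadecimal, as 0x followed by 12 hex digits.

Stored big-endian, the bytes at ascending addresses are 93 10 DC 0A 31 DF.
Read back as little-endian, the first byte is least significant, giving 0xDF310ADC1093.

0xDF310ADC1093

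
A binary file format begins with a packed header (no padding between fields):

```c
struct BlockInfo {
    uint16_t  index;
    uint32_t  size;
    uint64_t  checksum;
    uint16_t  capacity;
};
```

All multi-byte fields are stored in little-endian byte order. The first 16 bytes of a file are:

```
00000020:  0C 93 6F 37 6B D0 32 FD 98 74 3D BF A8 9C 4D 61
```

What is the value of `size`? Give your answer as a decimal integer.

3496687471

`size` follows `index` (2 bytes), so it starts at byte offset 2 and occupies 4 bytes.
Bytes at offsets 2..5: 6F 37 6B D0.
Little-endian: lowest address holds the least-significant byte.
Reassemble most-significant byte first: D0 6B 37 6F → 0xD06B376F.
0xD06B376F = 3496687471.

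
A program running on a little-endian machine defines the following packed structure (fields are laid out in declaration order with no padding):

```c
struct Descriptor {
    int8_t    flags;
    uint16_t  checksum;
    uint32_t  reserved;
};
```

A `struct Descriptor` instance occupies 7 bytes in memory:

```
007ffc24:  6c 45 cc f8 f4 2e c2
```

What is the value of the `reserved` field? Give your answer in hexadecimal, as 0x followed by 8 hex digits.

`reserved` follows `flags` (1 B), `checksum` (2 B), so it starts at offset 1 + 2 = 3 and occupies 4 bytes.
Bytes at offsets 3..6: F8 F4 2E C2.
Little-endian: lowest address holds the least-significant byte.
Reassemble most-significant byte first: C2 2E F4 F8 → 0xC22EF4F8.

0xC22EF4F8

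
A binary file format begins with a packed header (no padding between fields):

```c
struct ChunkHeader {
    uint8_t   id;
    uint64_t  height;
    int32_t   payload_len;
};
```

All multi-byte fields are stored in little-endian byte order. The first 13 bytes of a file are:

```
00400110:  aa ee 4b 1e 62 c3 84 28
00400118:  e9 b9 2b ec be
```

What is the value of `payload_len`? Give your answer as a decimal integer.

`payload_len` follows `id` (1 B), `height` (8 B), so it starts at offset 1 + 8 = 9 and occupies 4 bytes.
Bytes at offsets 9..12: B9 2B EC BE.
Little-endian stores the least-significant byte at the lowest address.
Reassemble most-significant byte first: BE EC 2B B9 → 0xBEEC2BB9.
Top bit is set, so as a signed 32-bit value this is 0xBEEC2BB9 − 2^32 = -1091818567.

-1091818567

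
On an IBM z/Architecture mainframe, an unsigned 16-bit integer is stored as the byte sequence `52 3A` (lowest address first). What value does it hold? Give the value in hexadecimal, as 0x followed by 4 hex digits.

Big-endian: lowest address holds the most-significant byte.
The bytes are already most-significant first: 0x523A.

0x523A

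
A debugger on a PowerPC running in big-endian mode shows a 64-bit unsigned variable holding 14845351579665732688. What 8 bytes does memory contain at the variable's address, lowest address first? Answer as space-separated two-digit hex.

14845351579665732688 in hexadecimal, padded to 64 bits, is 0xCE05489B8FC29450.
Split into bytes (most-significant first): CE 05 48 9B 8F C2 94 50.
Big-endian stores the most-significant byte at the lowest address.
So the memory order matches the most-significant-first order: CE 05 48 9B 8F C2 94 50.

CE 05 48 9B 8F C2 94 50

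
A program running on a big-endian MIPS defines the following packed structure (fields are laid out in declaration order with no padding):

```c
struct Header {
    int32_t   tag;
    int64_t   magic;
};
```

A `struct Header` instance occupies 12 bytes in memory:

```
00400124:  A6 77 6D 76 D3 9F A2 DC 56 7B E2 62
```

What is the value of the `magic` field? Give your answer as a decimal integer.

`magic` follows `tag` (4 bytes), so it starts at byte offset 4 and occupies 8 bytes.
Bytes at offsets 4..11: D3 9F A2 DC 56 7B E2 62.
Big-endian: lowest address holds the most-significant byte.
The bytes are already most-significant first: 0xD39FA2DC567BE262.
Top bit is set, so as a signed 64-bit value this is 0xD39FA2DC567BE262 − 2^64 = -3197658143182298526.

-3197658143182298526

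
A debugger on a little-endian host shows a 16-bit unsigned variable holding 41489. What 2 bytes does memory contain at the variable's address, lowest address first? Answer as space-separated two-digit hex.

11 A2

41489 in hexadecimal, padded to 16 bits, is 0xA211.
Split into bytes (most-significant first): A2 11.
In little-endian order the low byte comes first in memory.
So at ascending addresses the bytes are 11 A2.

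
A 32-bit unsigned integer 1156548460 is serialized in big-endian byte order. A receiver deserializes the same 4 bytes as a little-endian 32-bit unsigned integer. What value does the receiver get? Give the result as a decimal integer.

1820847940

1156548460 in 32-bit hexadecimal is 0x44EF876C.
Stored big-endian, the bytes at ascending addresses are 44 EF 87 6C.
Read back as little-endian, the first byte is least significant, giving 0x6C87EF44.
0x6C87EF44 = 1820847940.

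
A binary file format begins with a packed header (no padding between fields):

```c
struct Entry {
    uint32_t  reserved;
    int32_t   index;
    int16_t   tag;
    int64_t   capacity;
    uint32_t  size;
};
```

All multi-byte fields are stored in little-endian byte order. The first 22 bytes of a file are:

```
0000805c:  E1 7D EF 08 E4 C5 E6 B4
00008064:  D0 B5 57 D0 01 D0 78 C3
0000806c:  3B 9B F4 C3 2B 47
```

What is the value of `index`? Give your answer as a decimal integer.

`index` follows `reserved` (4 bytes), so it starts at byte offset 4 and occupies 4 bytes.
Bytes at offsets 4..7: E4 C5 E6 B4.
Little-endian: lowest address holds the least-significant byte.
Reassemble most-significant byte first: B4 E6 C5 E4 → 0xB4E6C5E4.
Top bit is set, so as a signed 32-bit value this is 0xB4E6C5E4 − 2^32 = -1259944476.

-1259944476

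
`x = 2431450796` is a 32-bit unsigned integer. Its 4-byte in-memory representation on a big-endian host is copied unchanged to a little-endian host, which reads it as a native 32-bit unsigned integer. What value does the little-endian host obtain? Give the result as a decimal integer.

2902387856

2431450796 in 32-bit hexadecimal is 0x90ECFEAC.
Stored big-endian, the bytes at ascending addresses are 90 EC FE AC.
Read back as little-endian, the first byte is least significant, giving 0xACFEEC90.
0xACFEEC90 = 2902387856.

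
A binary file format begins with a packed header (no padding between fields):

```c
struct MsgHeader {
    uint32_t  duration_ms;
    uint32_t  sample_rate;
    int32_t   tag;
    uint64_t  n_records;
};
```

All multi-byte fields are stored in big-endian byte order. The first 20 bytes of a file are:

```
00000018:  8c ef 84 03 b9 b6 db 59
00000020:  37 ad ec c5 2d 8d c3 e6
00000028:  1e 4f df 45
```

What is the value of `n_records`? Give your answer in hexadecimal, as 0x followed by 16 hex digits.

`n_records` follows `duration_ms` (4 B), `sample_rate` (4 B), `tag` (4 B), so it starts at offset 4 + 4 + 4 = 12 and occupies 8 bytes.
Bytes at offsets 12..19: 2D 8D C3 E6 1E 4F DF 45.
Big-endian: lowest address holds the most-significant byte.
The bytes are already most-significant first: 0x2D8DC3E61E4FDF45.

0x2D8DC3E61E4FDF45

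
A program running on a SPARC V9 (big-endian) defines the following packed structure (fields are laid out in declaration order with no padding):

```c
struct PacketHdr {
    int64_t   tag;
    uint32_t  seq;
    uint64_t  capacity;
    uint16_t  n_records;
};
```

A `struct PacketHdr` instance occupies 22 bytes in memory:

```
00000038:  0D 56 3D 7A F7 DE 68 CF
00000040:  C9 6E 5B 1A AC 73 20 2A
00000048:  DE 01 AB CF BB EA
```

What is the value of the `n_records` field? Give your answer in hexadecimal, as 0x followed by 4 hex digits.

`n_records` follows `tag` (8 B), `seq` (4 B), `capacity` (8 B), so it starts at offset 8 + 4 + 8 = 20 and occupies 2 bytes.
Bytes at offsets 20..21: BB EA.
Big-endian stores the most-significant byte at the lowest address.
The bytes are already most-significant first: 0xBBEA.

0xBBEA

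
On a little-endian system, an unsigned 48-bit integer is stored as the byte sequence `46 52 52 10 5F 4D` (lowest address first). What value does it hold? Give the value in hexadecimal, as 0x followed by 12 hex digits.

In little-endian order the low byte comes first in memory.
Reassemble most-significant byte first: 4D 5F 10 52 52 46 → 0x4D5F10525246.

0x4D5F10525246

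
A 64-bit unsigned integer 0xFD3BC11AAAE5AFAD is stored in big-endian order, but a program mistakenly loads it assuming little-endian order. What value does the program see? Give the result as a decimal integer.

Stored big-endian, the bytes at ascending addresses are FD 3B C1 1A AA E5 AF AD.
Read back as little-endian, the first byte is least significant, giving 0xADAFE5AA1AC13BFD.
0xADAFE5AA1AC13BFD = 12515474408241970173.

12515474408241970173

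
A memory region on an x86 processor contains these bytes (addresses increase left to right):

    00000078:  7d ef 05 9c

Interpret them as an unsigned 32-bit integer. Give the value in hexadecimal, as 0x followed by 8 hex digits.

Little-endian: lowest address holds the least-significant byte.
Reassemble most-significant byte first: 9C 05 EF 7D → 0x9C05EF7D.

0x9C05EF7D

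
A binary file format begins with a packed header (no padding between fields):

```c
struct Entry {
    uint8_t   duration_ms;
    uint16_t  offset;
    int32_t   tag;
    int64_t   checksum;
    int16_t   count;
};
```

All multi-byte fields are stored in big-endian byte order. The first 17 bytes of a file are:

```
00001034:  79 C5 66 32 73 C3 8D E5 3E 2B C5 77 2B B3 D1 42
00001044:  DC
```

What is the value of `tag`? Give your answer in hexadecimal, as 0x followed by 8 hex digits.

0x3273C38D

`tag` follows `duration_ms` (1 B), `offset` (2 B), so it starts at offset 1 + 2 = 3 and occupies 4 bytes.
Bytes at offsets 3..6: 32 73 C3 8D.
In big-endian order the high byte comes first in memory.
The bytes are already most-significant first: 0x3273C38D.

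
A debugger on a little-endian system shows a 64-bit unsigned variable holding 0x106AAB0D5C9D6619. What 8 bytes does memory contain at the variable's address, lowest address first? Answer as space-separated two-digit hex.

Split into bytes (most-significant first): 10 6A AB 0D 5C 9D 66 19.
Little-endian stores the least-significant byte at the lowest address.
So at ascending addresses the bytes are 19 66 9D 5C 0D AB 6A 10.

19 66 9D 5C 0D AB 6A 10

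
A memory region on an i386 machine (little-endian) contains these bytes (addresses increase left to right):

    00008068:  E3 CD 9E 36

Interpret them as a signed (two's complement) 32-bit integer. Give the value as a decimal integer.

916377059

Little-endian stores the least-significant byte at the lowest address.
Reassemble most-significant byte first: 36 9E CD E3 → 0x369ECDE3.
0x369ECDE3 = 916377059.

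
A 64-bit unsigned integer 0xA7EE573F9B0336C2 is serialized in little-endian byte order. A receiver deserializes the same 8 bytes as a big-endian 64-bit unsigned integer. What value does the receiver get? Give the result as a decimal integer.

13994376857417936551

Stored little-endian, the bytes at ascending addresses are C2 36 03 9B 3F 57 EE A7.
Read back as big-endian, the last byte is least significant, giving 0xC236039B3F57EEA7.
0xC236039B3F57EEA7 = 13994376857417936551.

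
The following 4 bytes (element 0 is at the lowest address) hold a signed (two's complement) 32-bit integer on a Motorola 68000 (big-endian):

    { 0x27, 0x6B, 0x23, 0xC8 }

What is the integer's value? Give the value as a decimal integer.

661332936

Big-endian: lowest address holds the most-significant byte.
The bytes are already most-significant first: 0x276B23C8.
0x276B23C8 = 661332936.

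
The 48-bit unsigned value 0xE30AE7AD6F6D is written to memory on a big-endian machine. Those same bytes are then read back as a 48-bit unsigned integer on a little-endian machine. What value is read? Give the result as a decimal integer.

Stored big-endian, the bytes at ascending addresses are E3 0A E7 AD 6F 6D.
Read back as little-endian, the first byte is least significant, giving 0x6D6FADE70AE3.
0x6D6FADE70AE3 = 120326426397411.

120326426397411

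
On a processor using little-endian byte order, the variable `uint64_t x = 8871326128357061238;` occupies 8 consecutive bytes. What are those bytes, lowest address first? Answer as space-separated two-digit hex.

76 32 5D 87 1C 48 1D 7B

8871326128357061238 in hexadecimal, padded to 64 bits, is 0x7B1D481C875D3276.
Split into bytes (most-significant first): 7B 1D 48 1C 87 5D 32 76.
In little-endian order the low byte comes first in memory.
So at ascending addresses the bytes are 76 32 5D 87 1C 48 1D 7B.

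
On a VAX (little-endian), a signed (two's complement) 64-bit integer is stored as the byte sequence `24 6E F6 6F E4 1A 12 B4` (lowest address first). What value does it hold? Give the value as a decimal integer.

-5471281028868444636

In little-endian order the low byte comes first in memory.
Reassemble most-significant byte first: B4 12 1A E4 6F F6 6E 24 → 0xB4121AE46FF66E24.
Top bit is set, so as a signed 64-bit value this is 0xB4121AE46FF66E24 − 2^64 = -5471281028868444636.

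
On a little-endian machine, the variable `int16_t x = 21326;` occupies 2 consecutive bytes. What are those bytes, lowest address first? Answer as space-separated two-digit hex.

21326 in hexadecimal, padded to 16 bits, is 0x534E.
Split into bytes (most-significant first): 53 4E.
Little-endian stores the least-significant byte at the lowest address.
So at ascending addresses the bytes are 4E 53.

4E 53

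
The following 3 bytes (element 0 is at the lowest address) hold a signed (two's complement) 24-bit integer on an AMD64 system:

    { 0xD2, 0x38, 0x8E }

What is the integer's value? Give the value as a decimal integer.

In little-endian order the low byte comes first in memory.
Reassemble most-significant byte first: 8E 38 D2 → 0x8E38D2.
Top bit is set, so as a signed 24-bit value this is 0x8E38D2 − 2^24 = -7456558.

-7456558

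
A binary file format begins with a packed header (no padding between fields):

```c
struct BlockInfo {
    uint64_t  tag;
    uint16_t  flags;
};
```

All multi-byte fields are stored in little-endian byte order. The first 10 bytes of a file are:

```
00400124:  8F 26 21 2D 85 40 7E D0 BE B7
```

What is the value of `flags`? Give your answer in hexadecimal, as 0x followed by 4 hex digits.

0xB7BE

`flags` follows `tag` (8 bytes), so it starts at byte offset 8 and occupies 2 bytes.
Bytes at offsets 8..9: BE B7.
In little-endian order the low byte comes first in memory.
Reassemble most-significant byte first: B7 BE → 0xB7BE.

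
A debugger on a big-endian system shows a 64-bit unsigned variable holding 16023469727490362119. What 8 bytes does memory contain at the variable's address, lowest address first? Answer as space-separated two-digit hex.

16023469727490362119 in hexadecimal, padded to 64 bits, is 0xDE5ECCD23849CB07.
Split into bytes (most-significant first): DE 5E CC D2 38 49 CB 07.
Big-endian: lowest address holds the most-significant byte.
So the memory order matches the most-significant-first order: DE 5E CC D2 38 49 CB 07.

DE 5E CC D2 38 49 CB 07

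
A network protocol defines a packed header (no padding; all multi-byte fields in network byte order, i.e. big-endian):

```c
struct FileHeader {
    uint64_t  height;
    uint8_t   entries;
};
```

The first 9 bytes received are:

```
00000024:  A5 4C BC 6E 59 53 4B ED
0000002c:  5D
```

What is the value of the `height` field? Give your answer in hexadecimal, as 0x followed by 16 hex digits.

`height` is the first field, at byte offset 0, occupying 8 bytes.
Bytes at offsets 0..7: A5 4C BC 6E 59 53 4B ED.
In big-endian order the high byte comes first in memory.
The bytes are already most-significant first: 0xA54CBC6E59534BED.

0xA54CBC6E59534BED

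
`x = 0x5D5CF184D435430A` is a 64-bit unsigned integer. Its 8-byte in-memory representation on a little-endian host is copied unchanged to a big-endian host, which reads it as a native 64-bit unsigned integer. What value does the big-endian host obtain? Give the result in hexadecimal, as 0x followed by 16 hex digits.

0x0A4335D484F15C5D

Stored little-endian, the bytes at ascending addresses are 0A 43 35 D4 84 F1 5C 5D.
Read back as big-endian, the last byte is least significant, giving 0x0A4335D484F15C5D.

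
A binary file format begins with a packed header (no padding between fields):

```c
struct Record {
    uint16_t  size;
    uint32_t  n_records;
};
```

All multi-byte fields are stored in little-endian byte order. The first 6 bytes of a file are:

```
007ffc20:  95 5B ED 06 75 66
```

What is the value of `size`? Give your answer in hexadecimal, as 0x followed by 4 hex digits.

`size` is the first field, at byte offset 0, occupying 2 bytes.
Bytes at offsets 0..1: 95 5B.
Little-endian: lowest address holds the least-significant byte.
Reassemble most-significant byte first: 5B 95 → 0x5B95.

0x5B95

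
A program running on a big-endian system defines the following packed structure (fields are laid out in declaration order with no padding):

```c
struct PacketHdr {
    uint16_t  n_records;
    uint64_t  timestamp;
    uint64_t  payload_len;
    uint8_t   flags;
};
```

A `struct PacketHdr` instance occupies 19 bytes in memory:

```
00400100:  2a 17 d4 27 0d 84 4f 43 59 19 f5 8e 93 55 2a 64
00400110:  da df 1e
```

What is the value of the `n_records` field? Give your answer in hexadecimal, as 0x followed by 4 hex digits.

`n_records` is the first field, at byte offset 0, occupying 2 bytes.
Bytes at offsets 0..1: 2A 17.
Big-endian stores the most-significant byte at the lowest address.
The bytes are already most-significant first: 0x2A17.

0x2A17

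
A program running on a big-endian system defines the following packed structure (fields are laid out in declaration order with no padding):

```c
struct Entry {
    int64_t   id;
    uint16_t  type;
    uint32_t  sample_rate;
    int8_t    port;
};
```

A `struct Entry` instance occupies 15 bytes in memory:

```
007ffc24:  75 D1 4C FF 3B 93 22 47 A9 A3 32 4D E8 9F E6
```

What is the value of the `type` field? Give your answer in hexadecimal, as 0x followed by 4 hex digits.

`type` follows `id` (8 bytes), so it starts at byte offset 8 and occupies 2 bytes.
Bytes at offsets 8..9: A9 A3.
Big-endian: lowest address holds the most-significant byte.
The bytes are already most-significant first: 0xA9A3.

0xA9A3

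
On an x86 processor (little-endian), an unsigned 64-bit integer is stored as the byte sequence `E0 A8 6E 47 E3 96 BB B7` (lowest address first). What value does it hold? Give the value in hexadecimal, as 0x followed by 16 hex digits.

In little-endian order the low byte comes first in memory.
Reassemble most-significant byte first: B7 BB 96 E3 47 6E A8 E0 → 0xB7BB96E3476EA8E0.

0xB7BB96E3476EA8E0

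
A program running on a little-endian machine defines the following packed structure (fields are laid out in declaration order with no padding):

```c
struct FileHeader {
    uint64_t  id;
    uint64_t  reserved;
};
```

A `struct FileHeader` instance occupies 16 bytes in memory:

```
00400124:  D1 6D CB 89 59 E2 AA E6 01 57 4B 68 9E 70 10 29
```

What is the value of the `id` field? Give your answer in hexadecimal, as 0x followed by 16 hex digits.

0xE6AAE25989CB6DD1

`id` is the first field, at byte offset 0, occupying 8 bytes.
Bytes at offsets 0..7: D1 6D CB 89 59 E2 AA E6.
Little-endian stores the least-significant byte at the lowest address.
Reassemble most-significant byte first: E6 AA E2 59 89 CB 6D D1 → 0xE6AAE25989CB6DD1.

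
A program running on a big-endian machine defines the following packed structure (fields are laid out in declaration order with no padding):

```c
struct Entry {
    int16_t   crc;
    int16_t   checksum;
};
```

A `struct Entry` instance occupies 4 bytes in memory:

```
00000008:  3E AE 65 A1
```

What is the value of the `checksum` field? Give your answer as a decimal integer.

26017

`checksum` follows `crc` (2 bytes), so it starts at byte offset 2 and occupies 2 bytes.
Bytes at offsets 2..3: 65 A1.
Big-endian: lowest address holds the most-significant byte.
The bytes are already most-significant first: 0x65A1.
0x65A1 = 26017.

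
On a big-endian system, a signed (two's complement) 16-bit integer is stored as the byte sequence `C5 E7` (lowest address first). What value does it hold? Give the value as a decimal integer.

-14873

Big-endian: lowest address holds the most-significant byte.
The bytes are already most-significant first: 0xC5E7.
Top bit is set, so as a signed 16-bit value this is 0xC5E7 − 2^16 = -14873.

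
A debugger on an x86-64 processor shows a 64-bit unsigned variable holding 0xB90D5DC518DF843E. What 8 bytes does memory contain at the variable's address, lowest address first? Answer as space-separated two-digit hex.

3E 84 DF 18 C5 5D 0D B9

Split into bytes (most-significant first): B9 0D 5D C5 18 DF 84 3E.
In little-endian order the low byte comes first in memory.
So at ascending addresses the bytes are 3E 84 DF 18 C5 5D 0D B9.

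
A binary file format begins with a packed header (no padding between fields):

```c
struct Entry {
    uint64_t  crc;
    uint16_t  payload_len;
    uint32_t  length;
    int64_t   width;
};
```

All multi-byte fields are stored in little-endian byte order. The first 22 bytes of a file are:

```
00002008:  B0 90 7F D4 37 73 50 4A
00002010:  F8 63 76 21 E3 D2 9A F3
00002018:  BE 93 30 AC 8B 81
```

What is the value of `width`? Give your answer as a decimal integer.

`width` follows `crc` (8 B), `payload_len` (2 B), `length` (4 B), so it starts at offset 8 + 2 + 4 = 14 and occupies 8 bytes.
Bytes at offsets 14..21: 9A F3 BE 93 30 AC 8B 81.
Little-endian: lowest address holds the least-significant byte.
Reassemble most-significant byte first: 81 8B AC 30 93 BE F3 9A → 0x818BAC3093BEF39A.
Top bit is set, so as a signed 64-bit value this is 0x818BAC3093BEF39A − 2^64 = -9112000096416894054.

-9112000096416894054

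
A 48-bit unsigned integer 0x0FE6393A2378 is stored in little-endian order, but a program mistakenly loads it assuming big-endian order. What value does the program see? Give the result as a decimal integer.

Stored little-endian, the bytes at ascending addresses are 78 23 3A 39 E6 0F.
Read back as big-endian, the last byte is least significant, giving 0x78233A39E60F.
0x78233A39E60F = 132092696061455.

132092696061455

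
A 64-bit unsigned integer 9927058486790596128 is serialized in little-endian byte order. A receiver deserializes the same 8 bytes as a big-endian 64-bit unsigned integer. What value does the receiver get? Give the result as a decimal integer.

9927058486790596128 in 64-bit hexadecimal is 0x89C3FF1911AE2620.
Stored little-endian, the bytes at ascending addresses are 20 26 AE 11 19 FF C3 89.
Read back as big-endian, the last byte is least significant, giving 0x2026AE1119FFC389.
0x2026AE1119FFC389 = 2316730446802568073.

2316730446802568073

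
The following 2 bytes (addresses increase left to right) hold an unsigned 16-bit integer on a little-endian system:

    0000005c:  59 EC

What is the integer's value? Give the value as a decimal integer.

Little-endian stores the least-significant byte at the lowest address.
Reassemble most-significant byte first: EC 59 → 0xEC59.
0xEC59 = 60505.

60505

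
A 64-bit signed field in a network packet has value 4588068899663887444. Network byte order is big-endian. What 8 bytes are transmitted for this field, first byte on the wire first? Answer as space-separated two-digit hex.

3F AC 18 5B 09 7B BC 54

4588068899663887444 in hexadecimal, padded to 64 bits, is 0x3FAC185B097BBC54.
Split into bytes (most-significant first): 3F AC 18 5B 09 7B BC 54.
Big-endian stores the most-significant byte at the lowest address.
So the memory order matches the most-significant-first order: 3F AC 18 5B 09 7B BC 54.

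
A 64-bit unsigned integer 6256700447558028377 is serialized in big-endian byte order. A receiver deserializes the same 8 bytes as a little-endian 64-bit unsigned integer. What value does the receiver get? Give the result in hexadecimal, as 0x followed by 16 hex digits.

6256700447558028377 in 64-bit hexadecimal is 0x56D443E85AB94C59.
Stored big-endian, the bytes at ascending addresses are 56 D4 43 E8 5A B9 4C 59.
Read back as little-endian, the first byte is least significant, giving 0x594CB95AE843D456.

0x594CB95AE843D456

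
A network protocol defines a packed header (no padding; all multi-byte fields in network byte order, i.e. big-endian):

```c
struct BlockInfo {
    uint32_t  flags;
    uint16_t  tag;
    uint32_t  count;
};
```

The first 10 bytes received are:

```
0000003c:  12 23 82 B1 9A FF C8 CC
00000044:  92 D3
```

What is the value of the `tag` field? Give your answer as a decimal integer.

39679

`tag` follows `flags` (4 bytes), so it starts at byte offset 4 and occupies 2 bytes.
Bytes at offsets 4..5: 9A FF.
Big-endian stores the most-significant byte at the lowest address.
The bytes are already most-significant first: 0x9AFF.
0x9AFF = 39679.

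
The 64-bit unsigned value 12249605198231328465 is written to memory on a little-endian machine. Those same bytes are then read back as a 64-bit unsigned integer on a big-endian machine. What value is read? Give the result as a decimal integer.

12249605198231328465 in 64-bit hexadecimal is 0xA9FF5706CF5B56D1.
Stored little-endian, the bytes at ascending addresses are D1 56 5B CF 06 57 FF A9.
Read back as big-endian, the last byte is least significant, giving 0xD1565BCF0657FFA9.
0xD1565BCF0657FFA9 = 15084344946646843305.

15084344946646843305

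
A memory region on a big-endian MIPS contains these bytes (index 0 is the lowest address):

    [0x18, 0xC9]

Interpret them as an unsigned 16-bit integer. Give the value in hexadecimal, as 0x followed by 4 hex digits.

In big-endian order the high byte comes first in memory.
The bytes are already most-significant first: 0x18C9.

0x18C9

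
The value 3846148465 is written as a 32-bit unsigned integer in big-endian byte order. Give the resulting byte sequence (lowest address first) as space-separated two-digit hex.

E5 3F 91 71

3846148465 in hexadecimal, padded to 32 bits, is 0xE53F9171.
Split into bytes (most-significant first): E5 3F 91 71.
Big-endian: lowest address holds the most-significant byte.
So the memory order matches the most-significant-first order: E5 3F 91 71.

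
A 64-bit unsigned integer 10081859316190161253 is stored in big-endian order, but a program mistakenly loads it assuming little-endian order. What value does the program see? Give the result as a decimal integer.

10081859316190161253 in 64-bit hexadecimal is 0x8BE9F5A1D0FA2965.
Stored big-endian, the bytes at ascending addresses are 8B E9 F5 A1 D0 FA 29 65.
Read back as little-endian, the first byte is least significant, giving 0x6529FAD0A1F5E98B.
0x6529FAD0A1F5E98B = 7289633245853247883.

7289633245853247883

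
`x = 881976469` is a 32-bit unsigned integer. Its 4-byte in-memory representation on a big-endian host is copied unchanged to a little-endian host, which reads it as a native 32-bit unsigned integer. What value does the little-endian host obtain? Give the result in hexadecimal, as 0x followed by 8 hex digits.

881976469 in 32-bit hexadecimal is 0x3491E495.
Stored big-endian, the bytes at ascending addresses are 34 91 E4 95.
Read back as little-endian, the first byte is least significant, giving 0x95E49134.

0x95E49134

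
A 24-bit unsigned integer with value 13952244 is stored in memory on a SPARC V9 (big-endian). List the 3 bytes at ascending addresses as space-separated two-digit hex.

13952244 in hexadecimal, padded to 24 bits, is 0xD4E4F4.
Split into bytes (most-significant first): D4 E4 F4.
Big-endian stores the most-significant byte at the lowest address.
So the memory order matches the most-significant-first order: D4 E4 F4.

D4 E4 F4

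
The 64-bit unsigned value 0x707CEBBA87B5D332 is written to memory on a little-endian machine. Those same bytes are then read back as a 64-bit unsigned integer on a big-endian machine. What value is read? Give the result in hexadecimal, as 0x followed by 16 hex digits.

Stored little-endian, the bytes at ascending addresses are 32 D3 B5 87 BA EB 7C 70.
Read back as big-endian, the last byte is least significant, giving 0x32D3B587BAEB7C70.

0x32D3B587BAEB7C70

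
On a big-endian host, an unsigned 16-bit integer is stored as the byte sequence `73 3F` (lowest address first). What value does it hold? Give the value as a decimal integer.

Big-endian: lowest address holds the most-significant byte.
The bytes are already most-significant first: 0x733F.
0x733F = 29503.

29503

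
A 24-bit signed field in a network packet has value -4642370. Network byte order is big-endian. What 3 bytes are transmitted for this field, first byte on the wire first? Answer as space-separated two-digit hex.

Two's complement of -4642370 in 24 bits: 4642370 = 0x46D642; invert → 0xB929BD; add 1 → 0xB929BE.
Split into bytes (most-significant first): B9 29 BE.
In big-endian order the high byte comes first in memory.
So the memory order matches the most-significant-first order: B9 29 BE.

B9 29 BE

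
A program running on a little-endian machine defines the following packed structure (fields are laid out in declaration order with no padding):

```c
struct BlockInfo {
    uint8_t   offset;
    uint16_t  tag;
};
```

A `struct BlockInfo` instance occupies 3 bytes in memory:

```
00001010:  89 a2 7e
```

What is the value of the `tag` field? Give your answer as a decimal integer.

`tag` follows `offset` (1 byte), so it starts at byte offset 1 and occupies 2 bytes.
Bytes at offsets 1..2: A2 7E.
In little-endian order the low byte comes first in memory.
Reassemble most-significant byte first: 7E A2 → 0x7EA2.
0x7EA2 = 32418.

32418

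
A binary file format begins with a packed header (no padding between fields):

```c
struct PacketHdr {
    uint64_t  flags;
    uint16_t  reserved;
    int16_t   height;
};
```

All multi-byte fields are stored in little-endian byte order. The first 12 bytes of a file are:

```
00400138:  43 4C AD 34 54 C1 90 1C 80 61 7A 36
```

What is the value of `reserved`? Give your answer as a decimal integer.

`reserved` follows `flags` (8 bytes), so it starts at byte offset 8 and occupies 2 bytes.
Bytes at offsets 8..9: 80 61.
Little-endian: lowest address holds the least-significant byte.
Reassemble most-significant byte first: 61 80 → 0x6180.
0x6180 = 24960.

24960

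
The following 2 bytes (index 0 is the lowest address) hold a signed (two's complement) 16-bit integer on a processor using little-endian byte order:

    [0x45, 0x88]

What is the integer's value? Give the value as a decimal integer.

In little-endian order the low byte comes first in memory.
Reassemble most-significant byte first: 88 45 → 0x8845.
Top bit is set, so as a signed 16-bit value this is 0x8845 − 2^16 = -30651.

-30651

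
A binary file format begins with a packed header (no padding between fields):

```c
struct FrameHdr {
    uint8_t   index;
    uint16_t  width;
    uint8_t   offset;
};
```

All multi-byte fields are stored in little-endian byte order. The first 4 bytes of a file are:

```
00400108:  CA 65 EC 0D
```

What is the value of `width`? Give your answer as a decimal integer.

`width` follows `index` (1 byte), so it starts at byte offset 1 and occupies 2 bytes.
Bytes at offsets 1..2: 65 EC.
Little-endian: lowest address holds the least-significant byte.
Reassemble most-significant byte first: EC 65 → 0xEC65.
0xEC65 = 60517.

60517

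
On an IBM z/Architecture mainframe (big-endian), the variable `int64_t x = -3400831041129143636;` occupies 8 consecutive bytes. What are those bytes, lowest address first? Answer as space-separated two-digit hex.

Two's complement of -3400831041129143636 in 64 bits: 3400831041129143636 = 0x2F322DD0439FDD54; invert → 0xD0CDD22FBC6022AB; add 1 → 0xD0CDD22FBC6022AC.
Split into bytes (most-significant first): D0 CD D2 2F BC 60 22 AC.
In big-endian order the high byte comes first in memory.
So the memory order matches the most-significant-first order: D0 CD D2 2F BC 60 22 AC.

D0 CD D2 2F BC 60 22 AC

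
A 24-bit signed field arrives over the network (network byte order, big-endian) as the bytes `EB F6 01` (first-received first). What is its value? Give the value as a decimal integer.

-1313279

Big-endian stores the most-significant byte at the lowest address.
The bytes are already most-significant first: 0xEBF601.
Top bit is set, so as a signed 24-bit value this is 0xEBF601 − 2^24 = -1313279.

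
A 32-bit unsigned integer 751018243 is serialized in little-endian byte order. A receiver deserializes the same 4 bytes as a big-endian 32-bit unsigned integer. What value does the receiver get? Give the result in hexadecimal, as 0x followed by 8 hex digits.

751018243 in 32-bit hexadecimal is 0x2CC3A103.
Stored little-endian, the bytes at ascending addresses are 03 A1 C3 2C.
Read back as big-endian, the last byte is least significant, giving 0x03A1C32C.

0x03A1C32C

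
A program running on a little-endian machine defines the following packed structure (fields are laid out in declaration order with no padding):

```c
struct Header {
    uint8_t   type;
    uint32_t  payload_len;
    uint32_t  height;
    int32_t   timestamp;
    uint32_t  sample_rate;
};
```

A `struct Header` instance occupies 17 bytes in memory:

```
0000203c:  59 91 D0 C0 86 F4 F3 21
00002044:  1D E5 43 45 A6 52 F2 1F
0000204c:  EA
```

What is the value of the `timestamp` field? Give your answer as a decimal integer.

-1505410075

`timestamp` follows `type` (1 B), `payload_len` (4 B), `height` (4 B), so it starts at offset 1 + 4 + 4 = 9 and occupies 4 bytes.
Bytes at offsets 9..12: E5 43 45 A6.
Little-endian stores the least-significant byte at the lowest address.
Reassemble most-significant byte first: A6 45 43 E5 → 0xA64543E5.
Top bit is set, so as a signed 32-bit value this is 0xA64543E5 − 2^32 = -1505410075.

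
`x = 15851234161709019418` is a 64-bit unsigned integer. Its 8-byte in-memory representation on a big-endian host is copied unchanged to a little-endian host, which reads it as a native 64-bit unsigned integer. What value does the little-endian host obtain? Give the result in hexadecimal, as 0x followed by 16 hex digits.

0x1AF133947CE5FADB

15851234161709019418 in 64-bit hexadecimal is 0xDBFAE57C9433F11A.
Stored big-endian, the bytes at ascending addresses are DB FA E5 7C 94 33 F1 1A.
Read back as little-endian, the first byte is least significant, giving 0x1AF133947CE5FADB.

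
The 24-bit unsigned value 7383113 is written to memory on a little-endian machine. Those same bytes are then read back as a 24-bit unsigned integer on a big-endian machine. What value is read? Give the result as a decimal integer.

4827248

7383113 in 24-bit hexadecimal is 0x70A849.
Stored little-endian, the bytes at ascending addresses are 49 A8 70.
Read back as big-endian, the last byte is least significant, giving 0x49A870.
0x49A870 = 4827248.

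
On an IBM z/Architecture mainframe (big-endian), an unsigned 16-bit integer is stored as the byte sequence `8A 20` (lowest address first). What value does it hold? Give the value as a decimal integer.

Big-endian stores the most-significant byte at the lowest address.
The bytes are already most-significant first: 0x8A20.
0x8A20 = 35360.

35360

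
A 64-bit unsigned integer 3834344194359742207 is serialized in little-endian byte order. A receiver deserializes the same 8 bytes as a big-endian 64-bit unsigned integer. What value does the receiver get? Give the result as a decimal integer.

18432781116681434677

3834344194359742207 in 64-bit hexadecimal is 0x353653BAC364CEFF.
Stored little-endian, the bytes at ascending addresses are FF CE 64 C3 BA 53 36 35.
Read back as big-endian, the last byte is least significant, giving 0xFFCE64C3BA533635.
0xFFCE64C3BA533635 = 18432781116681434677.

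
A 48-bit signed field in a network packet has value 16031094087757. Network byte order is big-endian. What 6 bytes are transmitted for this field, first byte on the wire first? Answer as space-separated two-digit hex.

0E 94 87 AB 20 4D

16031094087757 in hexadecimal, padded to 48 bits, is 0x0E9487AB204D.
Split into bytes (most-significant first): 0E 94 87 AB 20 4D.
In big-endian order the high byte comes first in memory.
So the memory order matches the most-significant-first order: 0E 94 87 AB 20 4D.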